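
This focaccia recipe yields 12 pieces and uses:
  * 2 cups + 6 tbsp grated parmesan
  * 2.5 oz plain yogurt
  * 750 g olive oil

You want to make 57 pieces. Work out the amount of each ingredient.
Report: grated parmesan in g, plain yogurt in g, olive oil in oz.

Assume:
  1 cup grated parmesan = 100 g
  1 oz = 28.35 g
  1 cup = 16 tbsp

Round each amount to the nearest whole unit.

grated parmesan: 1128 g; plain yogurt: 337 g; olive oil: 126 oz

Scaling factor: 57/12 = 19/4 = 4.75.
grated parmesan: (2 cup + 6 tbsp = 2.375 cup) × 19/4 × 100 g/cup ≈ 1128 g
plain yogurt: 2.5 oz × 19/4 × 28.35 g/oz ≈ 337 g
olive oil: 750 g × 19/4 ÷ 28.35 g/oz ≈ 126 oz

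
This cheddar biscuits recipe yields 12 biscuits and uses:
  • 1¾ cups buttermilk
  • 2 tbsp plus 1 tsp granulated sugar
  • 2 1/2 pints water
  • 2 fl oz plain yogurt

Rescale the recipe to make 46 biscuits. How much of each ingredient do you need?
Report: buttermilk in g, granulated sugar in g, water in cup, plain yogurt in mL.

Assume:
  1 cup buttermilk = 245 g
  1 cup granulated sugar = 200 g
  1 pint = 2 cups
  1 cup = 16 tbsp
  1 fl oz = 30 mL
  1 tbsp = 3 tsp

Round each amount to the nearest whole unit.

buttermilk: 1644 g; granulated sugar: 112 g; water: 19 cup; plain yogurt: 230 mL

Scaling factor: 46/12 = 23/6.
buttermilk: 1.75 cup × 23/6 × 245 g/cup ≈ 1644 g
granulated sugar: (2 tbsp + 1 tsp = 7/3 tbsp) × 23/6 ÷ 16 tbsp/cup × 200 g/cup ≈ 112 g
water: 2.5 pint × 23/6 × 2 cup/pint ≈ 19 cup
plain yogurt: 2 fl oz × 23/6 × 30 mL/fl oz = 230 mL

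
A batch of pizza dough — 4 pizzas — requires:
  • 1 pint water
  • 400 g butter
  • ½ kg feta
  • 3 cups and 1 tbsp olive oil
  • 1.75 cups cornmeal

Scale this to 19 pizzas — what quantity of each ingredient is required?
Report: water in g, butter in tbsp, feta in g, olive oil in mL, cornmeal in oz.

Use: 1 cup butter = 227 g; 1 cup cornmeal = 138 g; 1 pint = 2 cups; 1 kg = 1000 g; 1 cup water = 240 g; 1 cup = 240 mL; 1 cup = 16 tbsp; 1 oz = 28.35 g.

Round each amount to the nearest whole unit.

water: 2280 g; butter: 134 tbsp; feta: 2375 g; olive oil: 3491 mL; cornmeal: 40 oz

Scaling factor: 19/4 = 4.75.
water: 1 pint × 19/4 × 2 cup/pint × 240 g/cup = 2280 g
butter: 400 g × 19/4 ÷ 227 g/cup × 16 tbsp/cup ≈ 134 tbsp
feta: 0.5 kg × 19/4 × 1000 g/kg = 2375 g
olive oil: (3 cup + 1 tbsp = 3.0625 cup) × 19/4 × 240 mL/cup ≈ 3491 mL
cornmeal: 1.75 cup × 19/4 × 138 g/cup ÷ 28.35 g/oz ≈ 40 oz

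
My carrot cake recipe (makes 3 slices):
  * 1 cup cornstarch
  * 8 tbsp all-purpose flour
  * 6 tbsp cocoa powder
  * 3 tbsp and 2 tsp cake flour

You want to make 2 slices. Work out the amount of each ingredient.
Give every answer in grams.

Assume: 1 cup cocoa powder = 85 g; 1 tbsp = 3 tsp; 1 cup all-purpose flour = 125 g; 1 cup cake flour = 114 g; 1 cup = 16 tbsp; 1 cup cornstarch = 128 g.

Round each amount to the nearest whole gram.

Scaling factor: 2/3.
cornstarch: 1 cup × 2/3 × 128 g/cup ≈ 85 g
all-purpose flour: 8 tbsp × 2/3 ÷ 16 tbsp/cup × 125 g/cup ≈ 42 g
cocoa powder: 6 tbsp × 2/3 ÷ 16 tbsp/cup × 85 g/cup ≈ 21 g
cake flour: (3 tbsp + 2 tsp = 11/3 tbsp) × 2/3 ÷ 16 tbsp/cup × 114 g/cup ≈ 17 g

cornstarch: 85 g; all-purpose flour: 42 g; cocoa powder: 21 g; cake flour: 17 g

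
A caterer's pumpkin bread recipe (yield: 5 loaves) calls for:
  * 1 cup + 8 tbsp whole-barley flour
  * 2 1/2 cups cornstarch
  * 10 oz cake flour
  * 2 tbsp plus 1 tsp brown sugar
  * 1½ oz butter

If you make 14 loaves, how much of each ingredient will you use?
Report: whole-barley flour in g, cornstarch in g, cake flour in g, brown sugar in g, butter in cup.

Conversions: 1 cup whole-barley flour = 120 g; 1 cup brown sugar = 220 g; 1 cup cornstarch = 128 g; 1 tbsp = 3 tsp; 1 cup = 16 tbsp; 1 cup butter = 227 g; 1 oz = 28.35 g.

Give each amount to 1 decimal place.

whole-barley flour: 504.0 g; cornstarch: 896.0 g; cake flour: 793.8 g; brown sugar: 89.8 g; butter: 0.5 cup

Scaling factor: 14/5 = 2.8.
whole-barley flour: (1 cup + 8 tbsp = 1.5 cup) × 14/5 × 120 g/cup = 504.0 g
cornstarch: 2.5 cup × 14/5 × 128 g/cup = 896.0 g
cake flour: 10 oz × 14/5 × 28.35 g/oz = 793.8 g
brown sugar: (2 tbsp + 1 tsp = 7/3 tbsp) × 14/5 ÷ 16 tbsp/cup × 220 g/cup ≈ 89.8 g
butter: 1.5 oz × 14/5 × 28.35 g/oz ÷ 227 g/cup ≈ 0.5 cup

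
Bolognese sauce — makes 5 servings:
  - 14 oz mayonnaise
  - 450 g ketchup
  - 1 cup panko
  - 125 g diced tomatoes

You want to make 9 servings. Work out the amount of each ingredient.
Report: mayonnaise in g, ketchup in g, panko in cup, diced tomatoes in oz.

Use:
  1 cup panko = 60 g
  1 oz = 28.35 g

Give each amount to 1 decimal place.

Scaling factor: 9/5 = 1.8.
mayonnaise: 14 oz × 9/5 × 28.35 g/oz ≈ 714.4 g
ketchup: 450 g × 9/5 = 810.0 g
panko: 1 cup × 9/5 = 1.8 cup
diced tomatoes: 125 g × 9/5 ÷ 28.35 g/oz ≈ 7.9 oz

mayonnaise: 714.4 g; ketchup: 810.0 g; panko: 1.8 cup; diced tomatoes: 7.9 oz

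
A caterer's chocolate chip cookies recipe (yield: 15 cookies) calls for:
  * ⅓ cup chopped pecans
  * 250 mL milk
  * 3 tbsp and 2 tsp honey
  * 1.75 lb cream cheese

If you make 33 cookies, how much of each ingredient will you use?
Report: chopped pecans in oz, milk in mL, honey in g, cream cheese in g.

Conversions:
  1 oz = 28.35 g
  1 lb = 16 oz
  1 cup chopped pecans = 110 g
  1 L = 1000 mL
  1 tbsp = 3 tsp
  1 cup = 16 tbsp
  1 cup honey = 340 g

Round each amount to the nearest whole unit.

Scaling factor: 33/15 = 11/5 = 2.2.
chopped pecans: 1/3 cup × 11/5 × 110 g/cup ÷ 28.35 g/oz ≈ 3 oz
milk: 250 mL × 11/5 = 550 mL
honey: (3 tbsp + 2 tsp = 11/3 tbsp) × 11/5 ÷ 16 tbsp/cup × 340 g/cup ≈ 171 g
cream cheese: 1.75 lb × 11/5 × 16 oz/lb × 28.35 g/oz ≈ 1746 g

chopped pecans: 3 oz; milk: 550 mL; honey: 171 g; cream cheese: 1746 g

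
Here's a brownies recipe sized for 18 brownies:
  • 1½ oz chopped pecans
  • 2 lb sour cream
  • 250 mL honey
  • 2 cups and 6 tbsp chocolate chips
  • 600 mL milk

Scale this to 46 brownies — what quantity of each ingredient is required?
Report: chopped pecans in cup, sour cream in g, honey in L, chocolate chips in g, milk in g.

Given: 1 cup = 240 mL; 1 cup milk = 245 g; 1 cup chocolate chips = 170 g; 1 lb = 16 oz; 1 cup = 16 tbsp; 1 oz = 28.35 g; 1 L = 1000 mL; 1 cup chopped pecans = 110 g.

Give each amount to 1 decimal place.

Scaling factor: 46/18 = 23/9.
chopped pecans: 1.5 oz × 23/9 × 28.35 g/oz ÷ 110 g/cup ≈ 1.0 cup
sour cream: 2 lb × 23/9 × 16 oz/lb × 28.35 g/oz = 2318.4 g
honey: 250 mL × 23/9 ÷ 1000 mL/L ≈ 0.6 L
chocolate chips: (2 cup + 6 tbsp = 2.375 cup) × 23/9 × 170 g/cup ≈ 1031.8 g
milk: 600 mL × 23/9 ÷ 240 mL/cup × 245 g/cup ≈ 1565.3 g

chopped pecans: 1.0 cup; sour cream: 2318.4 g; honey: 0.6 L; chocolate chips: 1031.8 g; milk: 1565.3 g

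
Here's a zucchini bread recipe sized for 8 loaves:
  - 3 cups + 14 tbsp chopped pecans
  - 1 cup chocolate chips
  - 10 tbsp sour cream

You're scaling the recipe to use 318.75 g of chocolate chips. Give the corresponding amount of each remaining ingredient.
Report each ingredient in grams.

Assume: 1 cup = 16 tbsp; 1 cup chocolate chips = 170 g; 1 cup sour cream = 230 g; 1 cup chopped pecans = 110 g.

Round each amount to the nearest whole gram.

The original recipe has 170 g of chocolate chips, so the scaling factor is 318.75 ÷ 170 = 15/8 = 1.875.
chopped pecans: (3 cup + 14 tbsp = 3.875 cup) × 15/8 × 110 g/cup ≈ 799 g
sour cream: 10 tbsp × 15/8 ÷ 16 tbsp/cup × 230 g/cup ≈ 270 g

chopped pecans: 799 g; sour cream: 270 g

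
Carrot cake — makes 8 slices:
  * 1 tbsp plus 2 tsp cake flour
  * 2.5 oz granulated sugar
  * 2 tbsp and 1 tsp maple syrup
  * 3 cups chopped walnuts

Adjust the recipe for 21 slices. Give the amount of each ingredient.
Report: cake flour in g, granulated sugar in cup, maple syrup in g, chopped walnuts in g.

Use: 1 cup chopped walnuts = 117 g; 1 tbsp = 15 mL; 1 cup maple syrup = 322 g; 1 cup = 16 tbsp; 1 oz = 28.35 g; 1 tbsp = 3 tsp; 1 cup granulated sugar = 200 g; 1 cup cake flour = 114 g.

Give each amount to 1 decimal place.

Scaling factor: 21/8 = 2.625.
cake flour: (1 tbsp + 2 tsp = 5/3 tbsp) × 21/8 ÷ 16 tbsp/cup × 114 g/cup ≈ 31.2 g
granulated sugar: 2.5 oz × 21/8 × 28.35 g/oz ÷ 200 g/cup ≈ 0.9 cup
maple syrup: (2 tbsp + 1 tsp = 7/3 tbsp) × 21/8 ÷ 16 tbsp/cup × 322 g/cup ≈ 123.3 g
chopped walnuts: 3 cup × 21/8 × 117 g/cup ≈ 921.4 g

cake flour: 31.2 g; granulated sugar: 0.9 cup; maple syrup: 123.3 g; chopped walnuts: 921.4 g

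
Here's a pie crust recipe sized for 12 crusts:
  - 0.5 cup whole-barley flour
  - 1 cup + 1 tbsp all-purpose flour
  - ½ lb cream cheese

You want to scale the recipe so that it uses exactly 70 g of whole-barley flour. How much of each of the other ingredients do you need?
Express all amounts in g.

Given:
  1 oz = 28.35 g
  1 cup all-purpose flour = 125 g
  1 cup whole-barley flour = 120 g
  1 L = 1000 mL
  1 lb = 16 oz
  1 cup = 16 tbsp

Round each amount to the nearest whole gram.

all-purpose flour: 155 g; cream cheese: 265 g

The original recipe has 60 g of whole-barley flour, so the scaling factor is 70 ÷ 60 = 7/6.
all-purpose flour: (1 cup + 1 tbsp = 1.0625 cup) × 7/6 × 125 g/cup ≈ 155 g
cream cheese: 0.5 lb × 7/6 × 16 oz/lb × 28.35 g/oz ≈ 265 g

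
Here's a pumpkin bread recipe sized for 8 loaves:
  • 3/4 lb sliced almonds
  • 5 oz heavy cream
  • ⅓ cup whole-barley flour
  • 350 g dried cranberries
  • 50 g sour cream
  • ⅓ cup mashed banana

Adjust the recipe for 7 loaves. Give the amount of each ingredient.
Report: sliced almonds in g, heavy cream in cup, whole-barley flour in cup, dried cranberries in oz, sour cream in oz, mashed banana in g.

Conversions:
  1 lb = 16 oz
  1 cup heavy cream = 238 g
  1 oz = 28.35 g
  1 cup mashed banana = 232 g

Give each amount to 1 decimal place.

Scaling factor: 7/8 = 0.875.
sliced almonds: 0.75 lb × 7/8 × 16 oz/lb × 28.35 g/oz ≈ 297.7 g
heavy cream: 5 oz × 7/8 × 28.35 g/oz ÷ 238 g/cup ≈ 0.5 cup
whole-barley flour: 1/3 cup × 7/8 ≈ 0.3 cup
dried cranberries: 350 g × 7/8 ÷ 28.35 g/oz ≈ 10.8 oz
sour cream: 50 g × 7/8 ÷ 28.35 g/oz ≈ 1.5 oz
mashed banana: 1/3 cup × 7/8 × 232 g/cup ≈ 67.7 g

sliced almonds: 297.7 g; heavy cream: 0.5 cup; whole-barley flour: 0.3 cup; dried cranberries: 10.8 oz; sour cream: 1.5 oz; mashed banana: 67.7 g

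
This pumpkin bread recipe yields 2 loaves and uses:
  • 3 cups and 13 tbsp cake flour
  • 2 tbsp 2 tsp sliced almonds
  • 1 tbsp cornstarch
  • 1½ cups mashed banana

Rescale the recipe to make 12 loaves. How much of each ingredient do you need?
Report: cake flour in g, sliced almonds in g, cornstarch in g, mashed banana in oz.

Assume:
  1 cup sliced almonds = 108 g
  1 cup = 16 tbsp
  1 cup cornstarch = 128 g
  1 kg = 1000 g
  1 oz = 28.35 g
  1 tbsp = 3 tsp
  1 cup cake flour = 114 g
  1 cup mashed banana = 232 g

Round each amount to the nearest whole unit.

Scaling factor: 12/2 = 6.
cake flour: (3 cup + 13 tbsp = 3.8125 cup) × 6 × 114 g/cup ≈ 2608 g
sliced almonds: (2 tbsp + 2 tsp = 8/3 tbsp) × 6 ÷ 16 tbsp/cup × 108 g/cup = 108 g
cornstarch: 1 tbsp × 6 ÷ 16 tbsp/cup × 128 g/cup = 48 g
mashed banana: 1.5 cup × 6 × 232 g/cup ÷ 28.35 g/oz ≈ 74 oz

cake flour: 2608 g; sliced almonds: 108 g; cornstarch: 48 g; mashed banana: 74 oz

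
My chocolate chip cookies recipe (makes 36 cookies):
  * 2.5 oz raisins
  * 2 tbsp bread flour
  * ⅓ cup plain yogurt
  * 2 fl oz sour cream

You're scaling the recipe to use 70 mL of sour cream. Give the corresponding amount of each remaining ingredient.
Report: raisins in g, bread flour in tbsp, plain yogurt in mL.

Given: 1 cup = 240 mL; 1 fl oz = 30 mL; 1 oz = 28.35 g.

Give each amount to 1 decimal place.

raisins: 82.7 g; bread flour: 2.3 tbsp; plain yogurt: 93.3 mL

The original recipe has 60 mL of sour cream, so the scaling factor is 70 ÷ 60 = 7/6.
raisins: 2.5 oz × 7/6 × 28.35 g/oz ≈ 82.7 g
bread flour: 2 tbsp × 7/6 ≈ 2.3 tbsp
plain yogurt: 1/3 cup × 7/6 × 240 mL/cup ≈ 93.3 mL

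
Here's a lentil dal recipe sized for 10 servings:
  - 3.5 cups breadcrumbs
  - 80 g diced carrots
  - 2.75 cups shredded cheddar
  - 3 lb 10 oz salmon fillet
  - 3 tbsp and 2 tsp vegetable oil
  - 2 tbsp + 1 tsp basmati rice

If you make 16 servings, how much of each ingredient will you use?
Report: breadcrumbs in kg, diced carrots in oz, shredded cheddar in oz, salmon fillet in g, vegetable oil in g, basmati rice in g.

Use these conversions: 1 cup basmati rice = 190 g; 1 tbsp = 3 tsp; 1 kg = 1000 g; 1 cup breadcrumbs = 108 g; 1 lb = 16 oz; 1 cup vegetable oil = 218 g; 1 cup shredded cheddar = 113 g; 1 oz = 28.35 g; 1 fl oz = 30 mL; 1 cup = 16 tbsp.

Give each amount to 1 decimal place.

breadcrumbs: 0.6 kg; diced carrots: 4.5 oz; shredded cheddar: 17.5 oz; salmon fillet: 2630.9 g; vegetable oil: 79.9 g; basmati rice: 44.3 g

Scaling factor: 16/10 = 8/5 = 1.6.
breadcrumbs: 3.5 cup × 8/5 × 108 g/cup ÷ 1000 g/kg ≈ 0.6 kg
diced carrots: 80 g × 8/5 ÷ 28.35 g/oz ≈ 4.5 oz
shredded cheddar: 2.75 cup × 8/5 × 113 g/cup ÷ 28.35 g/oz ≈ 17.5 oz
salmon fillet: (3 lb + 10 oz = 3.625 lb) × 8/5 × 16 oz/lb × 28.35 g/oz ≈ 2630.9 g
vegetable oil: (3 tbsp + 2 tsp = 11/3 tbsp) × 8/5 ÷ 16 tbsp/cup × 218 g/cup ≈ 79.9 g
basmati rice: (2 tbsp + 1 tsp = 7/3 tbsp) × 8/5 ÷ 16 tbsp/cup × 190 g/cup ≈ 44.3 g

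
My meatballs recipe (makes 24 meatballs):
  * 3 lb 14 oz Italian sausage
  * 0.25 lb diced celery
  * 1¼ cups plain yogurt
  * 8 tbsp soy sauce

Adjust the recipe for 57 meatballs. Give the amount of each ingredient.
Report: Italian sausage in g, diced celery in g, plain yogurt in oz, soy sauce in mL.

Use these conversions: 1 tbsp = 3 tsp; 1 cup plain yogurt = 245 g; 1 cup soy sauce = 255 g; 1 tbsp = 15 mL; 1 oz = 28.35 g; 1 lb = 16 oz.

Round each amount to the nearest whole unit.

Italian sausage: 4175 g; diced celery: 269 g; plain yogurt: 26 oz; soy sauce: 285 mL

Scaling factor: 57/24 = 19/8 = 2.375.
Italian sausage: (3 lb + 14 oz = 3.875 lb) × 19/8 × 16 oz/lb × 28.35 g/oz ≈ 4175 g
diced celery: 0.25 lb × 19/8 × 16 oz/lb × 28.35 g/oz ≈ 269 g
plain yogurt: 1.25 cup × 19/8 × 245 g/cup ÷ 28.35 g/oz ≈ 26 oz
soy sauce: 8 tbsp × 19/8 × 15 mL/tbsp = 285 mL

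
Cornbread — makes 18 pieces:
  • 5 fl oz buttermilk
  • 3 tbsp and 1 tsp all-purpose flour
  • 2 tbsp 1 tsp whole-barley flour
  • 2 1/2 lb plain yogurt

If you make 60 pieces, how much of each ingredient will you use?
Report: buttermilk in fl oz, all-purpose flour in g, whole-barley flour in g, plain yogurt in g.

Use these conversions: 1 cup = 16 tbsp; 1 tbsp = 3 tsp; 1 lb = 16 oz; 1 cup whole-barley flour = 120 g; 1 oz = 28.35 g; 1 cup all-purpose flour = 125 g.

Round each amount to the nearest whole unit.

Scaling factor: 60/18 = 10/3.
buttermilk: 5 fl oz × 10/3 ≈ 17 fl oz
all-purpose flour: (3 tbsp + 1 tsp = 10/3 tbsp) × 10/3 ÷ 16 tbsp/cup × 125 g/cup ≈ 87 g
whole-barley flour: (2 tbsp + 1 tsp = 7/3 tbsp) × 10/3 ÷ 16 tbsp/cup × 120 g/cup ≈ 58 g
plain yogurt: 2.5 lb × 10/3 × 16 oz/lb × 28.35 g/oz = 3780 g

buttermilk: 17 fl oz; all-purpose flour: 87 g; whole-barley flour: 58 g; plain yogurt: 3780 g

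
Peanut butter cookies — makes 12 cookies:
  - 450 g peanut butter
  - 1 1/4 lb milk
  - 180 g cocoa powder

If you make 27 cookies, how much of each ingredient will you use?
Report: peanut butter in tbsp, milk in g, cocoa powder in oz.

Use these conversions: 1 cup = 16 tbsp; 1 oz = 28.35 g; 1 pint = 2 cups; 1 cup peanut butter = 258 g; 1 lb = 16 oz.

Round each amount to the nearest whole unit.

Scaling factor: 27/12 = 9/4 = 2.25.
peanut butter: 450 g × 9/4 ÷ 258 g/cup × 16 tbsp/cup ≈ 63 tbsp
milk: 1.25 lb × 9/4 × 16 oz/lb × 28.35 g/oz ≈ 1276 g
cocoa powder: 180 g × 9/4 ÷ 28.35 g/oz ≈ 14 oz

peanut butter: 63 tbsp; milk: 1276 g; cocoa powder: 14 oz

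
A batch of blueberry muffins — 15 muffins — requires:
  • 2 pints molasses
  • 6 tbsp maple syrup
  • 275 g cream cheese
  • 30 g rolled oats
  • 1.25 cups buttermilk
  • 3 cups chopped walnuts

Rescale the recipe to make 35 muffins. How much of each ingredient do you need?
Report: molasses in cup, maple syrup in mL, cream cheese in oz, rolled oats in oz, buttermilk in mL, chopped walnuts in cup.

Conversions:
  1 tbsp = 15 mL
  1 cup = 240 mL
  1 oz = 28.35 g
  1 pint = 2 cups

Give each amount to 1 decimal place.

Scaling factor: 35/15 = 7/3.
molasses: 2 pint × 7/3 × 2 cup/pint ≈ 9.3 cup
maple syrup: 6 tbsp × 7/3 × 15 mL/tbsp = 210.0 mL
cream cheese: 275 g × 7/3 ÷ 28.35 g/oz ≈ 22.6 oz
rolled oats: 30 g × 7/3 ÷ 28.35 g/oz ≈ 2.5 oz
buttermilk: 1.25 cup × 7/3 × 240 mL/cup = 700.0 mL
chopped walnuts: 3 cup × 7/3 = 7.0 cup

molasses: 9.3 cup; maple syrup: 210.0 mL; cream cheese: 22.6 oz; rolled oats: 2.5 oz; buttermilk: 700.0 mL; chopped walnuts: 7.0 cup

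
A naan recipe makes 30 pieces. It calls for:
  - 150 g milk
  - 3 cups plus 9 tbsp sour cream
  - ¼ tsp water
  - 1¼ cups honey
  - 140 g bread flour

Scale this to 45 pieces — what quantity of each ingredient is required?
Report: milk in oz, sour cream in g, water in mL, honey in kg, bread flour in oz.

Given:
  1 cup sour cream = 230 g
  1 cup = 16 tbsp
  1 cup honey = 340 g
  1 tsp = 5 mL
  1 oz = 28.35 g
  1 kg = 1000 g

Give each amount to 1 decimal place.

milk: 7.9 oz; sour cream: 1229.1 g; water: 1.9 mL; honey: 0.6 kg; bread flour: 7.4 oz

Scaling factor: 45/30 = 3/2 = 1.5.
milk: 150 g × 3/2 ÷ 28.35 g/oz ≈ 7.9 oz
sour cream: (3 cup + 9 tbsp = 3.5625 cup) × 3/2 × 230 g/cup ≈ 1229.1 g
water: 0.25 tsp × 3/2 × 5 mL/tsp ≈ 1.9 mL
honey: 1.25 cup × 3/2 × 340 g/cup ÷ 1000 g/kg ≈ 0.6 kg
bread flour: 140 g × 3/2 ÷ 28.35 g/oz ≈ 7.4 oz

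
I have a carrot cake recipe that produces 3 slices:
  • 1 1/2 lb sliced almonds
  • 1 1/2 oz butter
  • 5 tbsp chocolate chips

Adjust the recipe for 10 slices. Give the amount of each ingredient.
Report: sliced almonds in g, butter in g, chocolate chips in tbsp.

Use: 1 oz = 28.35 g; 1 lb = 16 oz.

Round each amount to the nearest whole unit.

Scaling factor: 10/3.
sliced almonds: 1.5 lb × 10/3 × 16 oz/lb × 28.35 g/oz = 2268 g
butter: 1.5 oz × 10/3 × 28.35 g/oz ≈ 142 g
chocolate chips: 5 tbsp × 10/3 ≈ 17 tbsp

sliced almonds: 2268 g; butter: 142 g; chocolate chips: 17 tbsp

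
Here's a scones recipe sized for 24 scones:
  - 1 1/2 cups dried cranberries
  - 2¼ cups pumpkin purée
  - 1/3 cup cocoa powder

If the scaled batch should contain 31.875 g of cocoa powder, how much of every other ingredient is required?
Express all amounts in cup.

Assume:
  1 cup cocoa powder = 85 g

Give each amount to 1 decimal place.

dried cranberries: 1.7 cup; pumpkin purée: 2.5 cup

The original recipe has 85/3 g of cocoa powder, so the scaling factor is 31.875 ÷ 85/3 = 9/8 = 1.125.
dried cranberries: 1.5 cup × 9/8 ≈ 1.7 cup
pumpkin purée: 2.25 cup × 9/8 ≈ 2.5 cup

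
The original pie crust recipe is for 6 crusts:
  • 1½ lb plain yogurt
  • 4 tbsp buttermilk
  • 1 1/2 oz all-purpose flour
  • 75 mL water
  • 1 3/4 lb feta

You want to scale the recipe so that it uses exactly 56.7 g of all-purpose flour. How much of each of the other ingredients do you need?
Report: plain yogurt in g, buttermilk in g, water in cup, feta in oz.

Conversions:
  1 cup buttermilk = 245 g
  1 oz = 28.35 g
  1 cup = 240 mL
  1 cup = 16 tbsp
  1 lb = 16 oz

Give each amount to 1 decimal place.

plain yogurt: 907.2 g; buttermilk: 81.7 g; water: 0.4 cup; feta: 37.3 oz

The original recipe has 42.525 g of all-purpose flour, so the scaling factor is 56.7 ÷ 42.525 = 4/3.
plain yogurt: 1.5 lb × 4/3 × 16 oz/lb × 28.35 g/oz = 907.2 g
buttermilk: 4 tbsp × 4/3 ÷ 16 tbsp/cup × 245 g/cup ≈ 81.7 g
water: 75 mL × 4/3 ÷ 240 mL/cup ≈ 0.4 cup
feta: 1.75 lb × 4/3 × 16 oz/lb ≈ 37.3 oz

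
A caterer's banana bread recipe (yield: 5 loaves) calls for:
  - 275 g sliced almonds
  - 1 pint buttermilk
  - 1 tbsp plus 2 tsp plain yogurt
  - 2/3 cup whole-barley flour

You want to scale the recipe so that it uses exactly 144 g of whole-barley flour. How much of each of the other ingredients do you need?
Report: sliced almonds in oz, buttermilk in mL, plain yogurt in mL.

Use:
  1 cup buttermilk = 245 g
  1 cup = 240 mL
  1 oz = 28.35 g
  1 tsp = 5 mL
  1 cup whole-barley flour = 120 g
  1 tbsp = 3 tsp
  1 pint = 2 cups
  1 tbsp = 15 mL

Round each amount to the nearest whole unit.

The original recipe has 80 g of whole-barley flour, so the scaling factor is 144 ÷ 80 = 9/5 = 1.8.
sliced almonds: 275 g × 9/5 ÷ 28.35 g/oz ≈ 17 oz
buttermilk: 1 pint × 9/5 × 2 cup/pint × 240 mL/cup = 864 mL
plain yogurt: (1 tbsp + 2 tsp = 5/3 tbsp) × 9/5 × 15 mL/tbsp = 45 mL

sliced almonds: 17 oz; buttermilk: 864 mL; plain yogurt: 45 mL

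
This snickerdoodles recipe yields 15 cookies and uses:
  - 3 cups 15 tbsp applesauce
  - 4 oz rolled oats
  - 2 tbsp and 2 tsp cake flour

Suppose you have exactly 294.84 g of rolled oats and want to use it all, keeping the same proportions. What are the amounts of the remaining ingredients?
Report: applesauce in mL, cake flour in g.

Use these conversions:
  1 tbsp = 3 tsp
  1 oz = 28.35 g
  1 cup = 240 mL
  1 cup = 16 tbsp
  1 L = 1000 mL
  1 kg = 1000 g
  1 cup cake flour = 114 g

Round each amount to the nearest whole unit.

applesauce: 2457 mL; cake flour: 49 g

The original recipe has 113.4 g of rolled oats, so the scaling factor is 294.84 ÷ 113.4 = 13/5 = 2.6.
applesauce: (3 cup + 15 tbsp = 3.9375 cup) × 13/5 × 240 mL/cup = 2457 mL
cake flour: (2 tbsp + 2 tsp = 8/3 tbsp) × 13/5 ÷ 16 tbsp/cup × 114 g/cup ≈ 49 g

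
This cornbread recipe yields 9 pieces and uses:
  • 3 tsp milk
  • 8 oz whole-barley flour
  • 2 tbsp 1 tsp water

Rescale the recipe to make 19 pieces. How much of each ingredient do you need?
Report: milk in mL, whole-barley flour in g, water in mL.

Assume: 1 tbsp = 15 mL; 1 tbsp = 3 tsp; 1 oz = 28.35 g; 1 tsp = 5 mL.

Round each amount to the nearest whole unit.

Scaling factor: 19/9.
milk: 3 tsp × 19/9 × 5 mL/tsp ≈ 32 mL
whole-barley flour: 8 oz × 19/9 × 28.35 g/oz ≈ 479 g
water: (2 tbsp + 1 tsp = 7/3 tbsp) × 19/9 × 15 mL/tbsp ≈ 74 mL

milk: 32 mL; whole-barley flour: 479 g; water: 74 mL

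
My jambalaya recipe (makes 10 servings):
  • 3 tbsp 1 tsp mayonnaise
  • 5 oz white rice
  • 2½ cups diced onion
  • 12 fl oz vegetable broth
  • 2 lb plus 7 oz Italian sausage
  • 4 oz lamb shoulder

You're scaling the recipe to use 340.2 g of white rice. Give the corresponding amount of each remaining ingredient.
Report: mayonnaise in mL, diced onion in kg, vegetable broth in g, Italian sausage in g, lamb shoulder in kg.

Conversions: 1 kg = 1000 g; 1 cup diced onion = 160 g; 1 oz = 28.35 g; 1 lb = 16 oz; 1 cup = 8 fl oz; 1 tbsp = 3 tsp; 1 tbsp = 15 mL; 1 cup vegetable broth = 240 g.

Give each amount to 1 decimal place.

The original recipe has 141.75 g of white rice, so the scaling factor is 340.2 ÷ 141.75 = 12/5 = 2.4.
mayonnaise: (3 tbsp + 1 tsp = 10/3 tbsp) × 12/5 × 15 mL/tbsp = 120.0 mL
diced onion: 2.5 cup × 12/5 × 160 g/cup ÷ 1000 g/kg ≈ 1.0 kg
vegetable broth: 12 fl oz × 12/5 ÷ 8 fl oz/cup × 240 g/cup = 864.0 g
Italian sausage: (2 lb + 7 oz = 2.4375 lb) × 12/5 × 16 oz/lb × 28.35 g/oz ≈ 2653.6 g
lamb shoulder: 4 oz × 12/5 × 28.35 g/oz ÷ 1000 g/kg ≈ 0.3 kg

mayonnaise: 120.0 mL; diced onion: 1.0 kg; vegetable broth: 864.0 g; Italian sausage: 2653.6 g; lamb shoulder: 0.3 kg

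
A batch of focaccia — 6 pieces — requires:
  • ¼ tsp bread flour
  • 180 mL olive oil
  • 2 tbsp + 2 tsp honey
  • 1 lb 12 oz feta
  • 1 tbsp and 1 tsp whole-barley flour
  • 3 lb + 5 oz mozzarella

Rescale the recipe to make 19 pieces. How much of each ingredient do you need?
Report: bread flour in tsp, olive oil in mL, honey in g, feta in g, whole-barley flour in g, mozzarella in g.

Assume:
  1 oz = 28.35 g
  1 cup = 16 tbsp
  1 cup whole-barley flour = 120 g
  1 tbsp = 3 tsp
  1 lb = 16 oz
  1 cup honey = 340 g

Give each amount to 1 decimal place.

bread flour: 0.8 tsp; olive oil: 570.0 mL; honey: 179.4 g; feta: 2513.7 g; whole-barley flour: 31.7 g; mozzarella: 4758.1 g

Scaling factor: 19/6.
bread flour: 0.25 tsp × 19/6 ≈ 0.8 tsp
olive oil: 180 mL × 19/6 = 570.0 mL
honey: (2 tbsp + 2 tsp = 8/3 tbsp) × 19/6 ÷ 16 tbsp/cup × 340 g/cup ≈ 179.4 g
feta: (1 lb + 12 oz = 1.75 lb) × 19/6 × 16 oz/lb × 28.35 g/oz = 2513.7 g
whole-barley flour: (1 tbsp + 1 tsp = 4/3 tbsp) × 19/6 ÷ 16 tbsp/cup × 120 g/cup ≈ 31.7 g
mozzarella: (3 lb + 5 oz = 3.3125 lb) × 19/6 × 16 oz/lb × 28.35 g/oz ≈ 4758.1 g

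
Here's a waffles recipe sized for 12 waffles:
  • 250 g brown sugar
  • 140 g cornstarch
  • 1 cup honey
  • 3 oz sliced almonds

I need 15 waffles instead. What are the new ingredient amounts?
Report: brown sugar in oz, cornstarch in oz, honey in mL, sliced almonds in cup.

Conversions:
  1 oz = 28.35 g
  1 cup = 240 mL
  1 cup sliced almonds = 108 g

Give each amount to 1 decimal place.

brown sugar: 11.0 oz; cornstarch: 6.2 oz; honey: 300.0 mL; sliced almonds: 1.0 cup

Scaling factor: 15/12 = 5/4 = 1.25.
brown sugar: 250 g × 5/4 ÷ 28.35 g/oz ≈ 11.0 oz
cornstarch: 140 g × 5/4 ÷ 28.35 g/oz ≈ 6.2 oz
honey: 1 cup × 5/4 × 240 mL/cup = 300.0 mL
sliced almonds: 3 oz × 5/4 × 28.35 g/oz ÷ 108 g/cup ≈ 1.0 cup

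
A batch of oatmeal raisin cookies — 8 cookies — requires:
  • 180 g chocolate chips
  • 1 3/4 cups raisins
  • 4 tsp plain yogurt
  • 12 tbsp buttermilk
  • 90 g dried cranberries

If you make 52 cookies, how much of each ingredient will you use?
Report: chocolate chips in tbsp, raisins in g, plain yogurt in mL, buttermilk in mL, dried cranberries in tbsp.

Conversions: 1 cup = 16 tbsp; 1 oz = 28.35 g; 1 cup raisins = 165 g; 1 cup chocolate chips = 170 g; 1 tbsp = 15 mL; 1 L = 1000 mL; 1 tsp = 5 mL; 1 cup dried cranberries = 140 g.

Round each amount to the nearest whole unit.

Scaling factor: 52/8 = 13/2 = 6.5.
chocolate chips: 180 g × 13/2 ÷ 170 g/cup × 16 tbsp/cup ≈ 110 tbsp
raisins: 1.75 cup × 13/2 × 165 g/cup ≈ 1877 g
plain yogurt: 4 tsp × 13/2 × 5 mL/tsp = 130 mL
buttermilk: 12 tbsp × 13/2 × 15 mL/tbsp = 1170 mL
dried cranberries: 90 g × 13/2 ÷ 140 g/cup × 16 tbsp/cup ≈ 67 tbsp

chocolate chips: 110 tbsp; raisins: 1877 g; plain yogurt: 130 mL; buttermilk: 1170 mL; dried cranberries: 67 tbsp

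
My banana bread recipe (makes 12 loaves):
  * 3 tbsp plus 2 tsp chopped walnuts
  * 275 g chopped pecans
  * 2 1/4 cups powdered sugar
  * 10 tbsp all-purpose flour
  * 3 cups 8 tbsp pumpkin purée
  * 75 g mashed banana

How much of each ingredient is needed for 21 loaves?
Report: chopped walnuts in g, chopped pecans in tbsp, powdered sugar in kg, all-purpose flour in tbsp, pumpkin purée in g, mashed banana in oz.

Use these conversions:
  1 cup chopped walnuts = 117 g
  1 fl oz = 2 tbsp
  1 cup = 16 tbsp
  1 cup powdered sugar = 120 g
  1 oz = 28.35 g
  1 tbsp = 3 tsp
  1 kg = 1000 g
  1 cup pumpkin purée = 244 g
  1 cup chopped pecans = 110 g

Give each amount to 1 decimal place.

chopped walnuts: 46.9 g; chopped pecans: 70.0 tbsp; powdered sugar: 0.5 kg; all-purpose flour: 17.5 tbsp; pumpkin purée: 1494.5 g; mashed banana: 4.6 oz

Scaling factor: 21/12 = 7/4 = 1.75.
chopped walnuts: (3 tbsp + 2 tsp = 11/3 tbsp) × 7/4 ÷ 16 tbsp/cup × 117 g/cup ≈ 46.9 g
chopped pecans: 275 g × 7/4 ÷ 110 g/cup × 16 tbsp/cup = 70.0 tbsp
powdered sugar: 2.25 cup × 7/4 × 120 g/cup ÷ 1000 g/kg ≈ 0.5 kg
all-purpose flour: 10 tbsp × 7/4 = 17.5 tbsp
pumpkin purée: (3 cup + 8 tbsp = 3.5 cup) × 7/4 × 244 g/cup = 1494.5 g
mashed banana: 75 g × 7/4 ÷ 28.35 g/oz ≈ 4.6 oz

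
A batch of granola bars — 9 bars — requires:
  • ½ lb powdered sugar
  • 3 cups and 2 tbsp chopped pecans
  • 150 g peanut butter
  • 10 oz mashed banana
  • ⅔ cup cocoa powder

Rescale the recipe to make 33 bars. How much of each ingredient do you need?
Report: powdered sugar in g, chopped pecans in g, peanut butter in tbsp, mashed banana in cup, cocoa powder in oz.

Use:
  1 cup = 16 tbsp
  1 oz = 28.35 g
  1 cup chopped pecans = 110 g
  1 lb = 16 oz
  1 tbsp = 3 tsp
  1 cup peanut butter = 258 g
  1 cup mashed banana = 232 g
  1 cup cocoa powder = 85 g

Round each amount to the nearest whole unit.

powdered sugar: 832 g; chopped pecans: 1260 g; peanut butter: 34 tbsp; mashed banana: 4 cup; cocoa powder: 7 oz

Scaling factor: 33/9 = 11/3.
powdered sugar: 0.5 lb × 11/3 × 16 oz/lb × 28.35 g/oz ≈ 832 g
chopped pecans: (3 cup + 2 tbsp = 3.125 cup) × 11/3 × 110 g/cup ≈ 1260 g
peanut butter: 150 g × 11/3 ÷ 258 g/cup × 16 tbsp/cup ≈ 34 tbsp
mashed banana: 10 oz × 11/3 × 28.35 g/oz ÷ 232 g/cup ≈ 4 cup
cocoa powder: 2/3 cup × 11/3 × 85 g/cup ÷ 28.35 g/oz ≈ 7 oz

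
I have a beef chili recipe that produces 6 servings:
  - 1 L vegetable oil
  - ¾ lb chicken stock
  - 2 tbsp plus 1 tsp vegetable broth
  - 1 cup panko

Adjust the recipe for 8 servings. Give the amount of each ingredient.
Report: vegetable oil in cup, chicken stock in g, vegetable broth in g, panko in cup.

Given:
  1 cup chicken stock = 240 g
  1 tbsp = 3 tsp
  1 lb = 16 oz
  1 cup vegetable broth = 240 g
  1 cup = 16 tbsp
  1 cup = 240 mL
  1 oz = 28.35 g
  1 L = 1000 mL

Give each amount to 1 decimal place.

vegetable oil: 5.6 cup; chicken stock: 453.6 g; vegetable broth: 46.7 g; panko: 1.3 cup

Scaling factor: 8/6 = 4/3.
vegetable oil: 1 L × 4/3 × 1000 mL/L ÷ 240 mL/cup ≈ 5.6 cup
chicken stock: 0.75 lb × 4/3 × 16 oz/lb × 28.35 g/oz = 453.6 g
vegetable broth: (2 tbsp + 1 tsp = 7/3 tbsp) × 4/3 ÷ 16 tbsp/cup × 240 g/cup ≈ 46.7 g
panko: 1 cup × 4/3 ≈ 1.3 cup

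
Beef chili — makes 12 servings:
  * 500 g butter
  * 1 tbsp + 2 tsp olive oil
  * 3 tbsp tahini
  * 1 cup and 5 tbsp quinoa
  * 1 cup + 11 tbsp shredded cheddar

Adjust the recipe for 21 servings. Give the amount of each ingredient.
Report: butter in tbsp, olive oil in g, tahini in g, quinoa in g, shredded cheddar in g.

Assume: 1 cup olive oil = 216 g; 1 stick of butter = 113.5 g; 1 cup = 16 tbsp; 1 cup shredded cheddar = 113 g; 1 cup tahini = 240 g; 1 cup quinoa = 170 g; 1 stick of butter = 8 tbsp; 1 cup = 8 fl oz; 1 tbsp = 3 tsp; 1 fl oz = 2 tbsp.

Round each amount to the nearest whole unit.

butter: 62 tbsp; olive oil: 39 g; tahini: 79 g; quinoa: 390 g; shredded cheddar: 334 g

Scaling factor: 21/12 = 7/4 = 1.75.
butter: 500 g × 7/4 ÷ 113.5 g/stick × 8 tbsp/stick ≈ 62 tbsp
olive oil: (1 tbsp + 2 tsp = 5/3 tbsp) × 7/4 ÷ 16 tbsp/cup × 216 g/cup ≈ 39 g
tahini: 3 tbsp × 7/4 ÷ 16 tbsp/cup × 240 g/cup ≈ 79 g
quinoa: (1 cup + 5 tbsp = 1.3125 cup) × 7/4 × 170 g/cup ≈ 390 g
shredded cheddar: (1 cup + 11 tbsp = 1.6875 cup) × 7/4 × 113 g/cup ≈ 334 g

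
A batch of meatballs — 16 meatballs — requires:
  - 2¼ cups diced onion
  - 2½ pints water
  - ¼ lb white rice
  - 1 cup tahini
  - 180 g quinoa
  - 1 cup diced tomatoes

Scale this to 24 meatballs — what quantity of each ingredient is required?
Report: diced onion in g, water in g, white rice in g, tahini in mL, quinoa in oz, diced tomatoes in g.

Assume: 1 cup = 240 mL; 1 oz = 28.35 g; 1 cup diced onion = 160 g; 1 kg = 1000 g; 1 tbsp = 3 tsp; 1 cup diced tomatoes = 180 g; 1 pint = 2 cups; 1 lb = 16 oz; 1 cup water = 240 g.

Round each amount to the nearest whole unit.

diced onion: 540 g; water: 1800 g; white rice: 170 g; tahini: 360 mL; quinoa: 10 oz; diced tomatoes: 270 g

Scaling factor: 24/16 = 3/2 = 1.5.
diced onion: 2.25 cup × 3/2 × 160 g/cup = 540 g
water: 2.5 pint × 3/2 × 2 cup/pint × 240 g/cup = 1800 g
white rice: 0.25 lb × 3/2 × 16 oz/lb × 28.35 g/oz ≈ 170 g
tahini: 1 cup × 3/2 × 240 mL/cup = 360 mL
quinoa: 180 g × 3/2 ÷ 28.35 g/oz ≈ 10 oz
diced tomatoes: 1 cup × 3/2 × 180 g/cup = 270 g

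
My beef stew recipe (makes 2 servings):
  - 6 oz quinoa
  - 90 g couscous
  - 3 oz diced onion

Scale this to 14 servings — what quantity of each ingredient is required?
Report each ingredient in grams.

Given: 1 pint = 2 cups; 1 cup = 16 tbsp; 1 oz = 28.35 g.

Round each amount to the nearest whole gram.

Scaling factor: 14/2 = 7.
quinoa: 6 oz × 7 × 28.35 g/oz ≈ 1191 g
couscous: 90 g × 7 = 630 g
diced onion: 3 oz × 7 × 28.35 g/oz ≈ 595 g

quinoa: 1191 g; couscous: 630 g; diced onion: 595 g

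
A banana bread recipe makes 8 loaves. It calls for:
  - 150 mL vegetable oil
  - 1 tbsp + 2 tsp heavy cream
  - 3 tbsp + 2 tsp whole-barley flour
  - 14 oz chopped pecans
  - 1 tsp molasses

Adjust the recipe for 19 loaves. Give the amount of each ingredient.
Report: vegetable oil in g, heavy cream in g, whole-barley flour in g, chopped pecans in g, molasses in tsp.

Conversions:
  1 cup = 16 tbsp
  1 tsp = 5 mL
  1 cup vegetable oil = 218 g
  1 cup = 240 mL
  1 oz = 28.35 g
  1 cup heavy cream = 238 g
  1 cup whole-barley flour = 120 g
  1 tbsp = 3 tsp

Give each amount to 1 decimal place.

Scaling factor: 19/8 = 2.375.
vegetable oil: 150 mL × 19/8 ÷ 240 mL/cup × 218 g/cup ≈ 323.6 g
heavy cream: (1 tbsp + 2 tsp = 5/3 tbsp) × 19/8 ÷ 16 tbsp/cup × 238 g/cup ≈ 58.9 g
whole-barley flour: (3 tbsp + 2 tsp = 11/3 tbsp) × 19/8 ÷ 16 tbsp/cup × 120 g/cup ≈ 65.3 g
chopped pecans: 14 oz × 19/8 × 28.35 g/oz ≈ 942.6 g
molasses: 1 tsp × 19/8 ≈ 2.4 tsp

vegetable oil: 323.6 g; heavy cream: 58.9 g; whole-barley flour: 65.3 g; chopped pecans: 942.6 g; molasses: 2.4 tsp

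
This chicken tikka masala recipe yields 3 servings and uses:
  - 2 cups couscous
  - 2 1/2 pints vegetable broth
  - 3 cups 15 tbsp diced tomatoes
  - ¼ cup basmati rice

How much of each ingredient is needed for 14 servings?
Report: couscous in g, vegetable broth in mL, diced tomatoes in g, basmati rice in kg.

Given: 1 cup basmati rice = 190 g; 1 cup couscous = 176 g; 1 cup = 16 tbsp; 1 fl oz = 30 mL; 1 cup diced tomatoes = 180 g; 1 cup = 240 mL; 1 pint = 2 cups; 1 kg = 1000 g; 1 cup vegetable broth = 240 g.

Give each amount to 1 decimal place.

couscous: 1642.7 g; vegetable broth: 5600.0 mL; diced tomatoes: 3307.5 g; basmati rice: 0.2 kg

Scaling factor: 14/3.
couscous: 2 cup × 14/3 × 176 g/cup ≈ 1642.7 g
vegetable broth: 2.5 pint × 14/3 × 2 cup/pint × 240 mL/cup = 5600.0 mL
diced tomatoes: (3 cup + 15 tbsp = 3.9375 cup) × 14/3 × 180 g/cup = 3307.5 g
basmati rice: 0.25 cup × 14/3 × 190 g/cup ÷ 1000 g/kg ≈ 0.2 kg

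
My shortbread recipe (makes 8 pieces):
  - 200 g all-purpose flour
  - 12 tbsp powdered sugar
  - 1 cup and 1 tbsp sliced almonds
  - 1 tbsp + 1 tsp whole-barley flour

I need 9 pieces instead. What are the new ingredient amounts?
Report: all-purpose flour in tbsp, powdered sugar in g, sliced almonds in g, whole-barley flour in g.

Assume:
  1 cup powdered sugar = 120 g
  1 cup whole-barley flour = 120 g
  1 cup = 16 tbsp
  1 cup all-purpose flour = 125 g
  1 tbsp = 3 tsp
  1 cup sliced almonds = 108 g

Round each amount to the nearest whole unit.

all-purpose flour: 29 tbsp; powdered sugar: 101 g; sliced almonds: 129 g; whole-barley flour: 11 g

Scaling factor: 9/8 = 1.125.
all-purpose flour: 200 g × 9/8 ÷ 125 g/cup × 16 tbsp/cup ≈ 29 tbsp
powdered sugar: 12 tbsp × 9/8 ÷ 16 tbsp/cup × 120 g/cup ≈ 101 g
sliced almonds: (1 cup + 1 tbsp = 1.0625 cup) × 9/8 × 108 g/cup ≈ 129 g
whole-barley flour: (1 tbsp + 1 tsp = 4/3 tbsp) × 9/8 ÷ 16 tbsp/cup × 120 g/cup ≈ 11 g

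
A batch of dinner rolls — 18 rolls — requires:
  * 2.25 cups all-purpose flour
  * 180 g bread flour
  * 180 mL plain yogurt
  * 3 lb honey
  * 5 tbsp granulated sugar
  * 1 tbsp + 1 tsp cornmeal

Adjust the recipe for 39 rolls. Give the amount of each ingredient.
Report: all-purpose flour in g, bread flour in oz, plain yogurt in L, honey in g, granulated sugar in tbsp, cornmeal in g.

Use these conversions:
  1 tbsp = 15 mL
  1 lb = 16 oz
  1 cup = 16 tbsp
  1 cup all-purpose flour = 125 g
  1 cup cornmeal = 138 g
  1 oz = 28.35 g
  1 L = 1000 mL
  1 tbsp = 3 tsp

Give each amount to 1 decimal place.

all-purpose flour: 609.4 g; bread flour: 13.8 oz; plain yogurt: 0.4 L; honey: 2948.4 g; granulated sugar: 10.8 tbsp; cornmeal: 24.9 g

Scaling factor: 39/18 = 13/6.
all-purpose flour: 2.25 cup × 13/6 × 125 g/cup ≈ 609.4 g
bread flour: 180 g × 13/6 ÷ 28.35 g/oz ≈ 13.8 oz
plain yogurt: 180 mL × 13/6 ÷ 1000 mL/L ≈ 0.4 L
honey: 3 lb × 13/6 × 16 oz/lb × 28.35 g/oz = 2948.4 g
granulated sugar: 5 tbsp × 13/6 ≈ 10.8 tbsp
cornmeal: (1 tbsp + 1 tsp = 4/3 tbsp) × 13/6 ÷ 16 tbsp/cup × 138 g/cup ≈ 24.9 g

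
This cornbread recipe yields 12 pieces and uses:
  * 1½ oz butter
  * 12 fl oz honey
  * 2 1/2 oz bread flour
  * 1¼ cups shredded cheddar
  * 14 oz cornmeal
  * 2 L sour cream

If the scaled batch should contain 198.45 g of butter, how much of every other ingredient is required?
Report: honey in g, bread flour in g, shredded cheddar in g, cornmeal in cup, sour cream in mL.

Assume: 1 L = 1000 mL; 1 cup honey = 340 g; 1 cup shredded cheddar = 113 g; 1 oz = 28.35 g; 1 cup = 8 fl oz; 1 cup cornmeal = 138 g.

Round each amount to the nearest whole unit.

The original recipe has 42.525 g of butter, so the scaling factor is 198.45 ÷ 42.525 = 14/3.
honey: 12 fl oz × 14/3 ÷ 8 fl oz/cup × 340 g/cup = 2380 g
bread flour: 2.5 oz × 14/3 × 28.35 g/oz ≈ 331 g
shredded cheddar: 1.25 cup × 14/3 × 113 g/cup ≈ 659 g
cornmeal: 14 oz × 14/3 × 28.35 g/oz ÷ 138 g/cup ≈ 13 cup
sour cream: 2 L × 14/3 × 1000 mL/L ≈ 9333 mL

honey: 2380 g; bread flour: 331 g; shredded cheddar: 659 g; cornmeal: 13 cup; sour cream: 9333 mL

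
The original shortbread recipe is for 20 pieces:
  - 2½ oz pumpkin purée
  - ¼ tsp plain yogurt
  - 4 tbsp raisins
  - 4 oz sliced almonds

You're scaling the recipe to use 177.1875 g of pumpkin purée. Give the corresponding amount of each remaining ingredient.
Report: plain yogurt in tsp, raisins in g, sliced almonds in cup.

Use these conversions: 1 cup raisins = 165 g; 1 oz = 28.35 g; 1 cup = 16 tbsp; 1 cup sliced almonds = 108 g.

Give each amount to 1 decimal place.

The original recipe has 70.875 g of pumpkin purée, so the scaling factor is 177.1875 ÷ 70.875 = 5/2 = 2.5.
plain yogurt: 0.25 tsp × 5/2 ≈ 0.6 tsp
raisins: 4 tbsp × 5/2 ÷ 16 tbsp/cup × 165 g/cup ≈ 103.1 g
sliced almonds: 4 oz × 5/2 × 28.35 g/oz ÷ 108 g/cup ≈ 2.6 cup

plain yogurt: 0.6 tsp; raisins: 103.1 g; sliced almonds: 2.6 cup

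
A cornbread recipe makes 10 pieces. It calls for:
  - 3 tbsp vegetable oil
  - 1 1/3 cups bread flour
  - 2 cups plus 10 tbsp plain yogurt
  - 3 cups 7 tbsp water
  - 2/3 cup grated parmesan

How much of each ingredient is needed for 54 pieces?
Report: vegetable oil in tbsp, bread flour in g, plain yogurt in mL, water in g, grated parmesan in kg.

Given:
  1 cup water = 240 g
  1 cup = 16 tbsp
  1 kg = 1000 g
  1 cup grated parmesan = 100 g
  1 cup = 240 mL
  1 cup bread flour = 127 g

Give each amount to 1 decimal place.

vegetable oil: 16.2 tbsp; bread flour: 914.4 g; plain yogurt: 3402.0 mL; water: 4455.0 g; grated parmesan: 0.4 kg

Scaling factor: 54/10 = 27/5 = 5.4.
vegetable oil: 3 tbsp × 27/5 = 16.2 tbsp
bread flour: 4/3 cup × 27/5 × 127 g/cup = 914.4 g
plain yogurt: (2 cup + 10 tbsp = 2.625 cup) × 27/5 × 240 mL/cup = 3402.0 mL
water: (3 cup + 7 tbsp = 3.4375 cup) × 27/5 × 240 g/cup = 4455.0 g
grated parmesan: 2/3 cup × 27/5 × 100 g/cup ÷ 1000 g/kg ≈ 0.4 kg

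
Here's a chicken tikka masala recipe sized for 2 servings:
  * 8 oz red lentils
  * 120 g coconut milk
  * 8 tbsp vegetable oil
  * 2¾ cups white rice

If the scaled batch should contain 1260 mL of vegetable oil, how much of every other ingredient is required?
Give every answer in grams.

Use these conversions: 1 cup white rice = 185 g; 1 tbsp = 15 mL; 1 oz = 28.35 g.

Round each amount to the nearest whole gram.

red lentils: 2381 g; coconut milk: 1260 g; white rice: 5342 g

The original recipe has 120 mL of vegetable oil, so the scaling factor is 1260 ÷ 120 = 21/2 = 10.5.
red lentils: 8 oz × 21/2 × 28.35 g/oz ≈ 2381 g
coconut milk: 120 g × 21/2 = 1260 g
white rice: 2.75 cup × 21/2 × 185 g/cup ≈ 5342 g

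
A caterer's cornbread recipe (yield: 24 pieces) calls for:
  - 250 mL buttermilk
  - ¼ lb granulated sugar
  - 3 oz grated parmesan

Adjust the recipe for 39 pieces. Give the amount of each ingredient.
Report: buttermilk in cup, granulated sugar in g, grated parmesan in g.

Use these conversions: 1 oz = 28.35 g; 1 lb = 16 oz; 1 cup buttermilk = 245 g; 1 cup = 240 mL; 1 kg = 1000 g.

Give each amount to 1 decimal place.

Scaling factor: 39/24 = 13/8 = 1.625.
buttermilk: 250 mL × 13/8 ÷ 240 mL/cup ≈ 1.7 cup
granulated sugar: 0.25 lb × 13/8 × 16 oz/lb × 28.35 g/oz ≈ 184.3 g
grated parmesan: 3 oz × 13/8 × 28.35 g/oz ≈ 138.2 g

buttermilk: 1.7 cup; granulated sugar: 184.3 g; grated parmesan: 138.2 g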